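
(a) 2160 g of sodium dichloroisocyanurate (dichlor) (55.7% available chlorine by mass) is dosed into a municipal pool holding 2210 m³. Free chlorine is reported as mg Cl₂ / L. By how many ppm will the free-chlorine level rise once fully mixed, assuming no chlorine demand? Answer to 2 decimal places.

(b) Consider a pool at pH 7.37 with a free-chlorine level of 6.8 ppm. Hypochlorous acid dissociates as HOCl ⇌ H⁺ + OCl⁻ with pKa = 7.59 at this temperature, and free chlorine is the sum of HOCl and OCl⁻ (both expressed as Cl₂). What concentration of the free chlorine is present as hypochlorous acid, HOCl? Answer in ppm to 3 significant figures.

(a) 0.54 ppm; (b) 4.24 ppm

(a) Volume: 2210 m³ = 2,210,000 L.
(a) Available chlorine delivered: 2160 g × 0.557 = 1203 g as Cl₂.
(a) Concentration rise: 1203 g / 2,210,000 L = 0.5444 mg/L = 0.54 ppm.

(b) [OCl⁻]/[HOCl] = 10^(pH − pKa) = 10^(7.37 − 7.59) = 10^-0.22 = 0.6026.
(b) Fraction as HOCl = 1 / (1 + 0.6026) = 0.624.
(b) HOCl = 0.624 × 6.8 ppm = 4.243 ppm.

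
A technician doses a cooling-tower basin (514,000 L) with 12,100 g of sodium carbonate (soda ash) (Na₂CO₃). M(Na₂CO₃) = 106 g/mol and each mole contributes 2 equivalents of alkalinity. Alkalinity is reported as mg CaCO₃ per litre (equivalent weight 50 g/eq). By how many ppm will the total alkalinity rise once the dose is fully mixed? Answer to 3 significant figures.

Moles of Na₂CO₃: 12,100 g ÷ 106 g/mol = 114.2 mol → 228.3 eq of alkalinity.
As CaCO₃: 228.3 eq × 50 g/eq = 11,420 g.
Rise: 11,420 g / 514,000 L × 1000 = 22.21 mg/L.

22.2 ppm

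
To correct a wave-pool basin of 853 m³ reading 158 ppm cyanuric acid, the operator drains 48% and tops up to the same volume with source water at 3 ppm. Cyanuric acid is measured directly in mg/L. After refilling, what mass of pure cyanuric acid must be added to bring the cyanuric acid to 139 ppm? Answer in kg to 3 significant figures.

Volume: 853 m³ = 853,000 L.
After draining 48% and refilling: 158 × 0.52 + 3 × 0.48 = 83.6 ppm.
Deficit to target: 139 − 83.6 = 55.4 mg/L.
Mass: 55.4 mg/L × 853,000 L = 47,260 g cyanuric acid.

47.3 kg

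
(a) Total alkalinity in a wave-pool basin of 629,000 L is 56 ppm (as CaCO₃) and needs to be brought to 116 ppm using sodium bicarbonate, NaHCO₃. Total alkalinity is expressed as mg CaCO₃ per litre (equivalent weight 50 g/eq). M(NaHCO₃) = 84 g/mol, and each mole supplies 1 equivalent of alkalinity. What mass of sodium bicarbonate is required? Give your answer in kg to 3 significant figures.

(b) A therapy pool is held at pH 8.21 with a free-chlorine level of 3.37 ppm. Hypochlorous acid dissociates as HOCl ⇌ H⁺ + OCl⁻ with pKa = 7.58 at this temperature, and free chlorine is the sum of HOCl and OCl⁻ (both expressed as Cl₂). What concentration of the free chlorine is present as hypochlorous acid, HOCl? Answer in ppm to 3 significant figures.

(a) 63.4 kg; (b) 0.640 ppm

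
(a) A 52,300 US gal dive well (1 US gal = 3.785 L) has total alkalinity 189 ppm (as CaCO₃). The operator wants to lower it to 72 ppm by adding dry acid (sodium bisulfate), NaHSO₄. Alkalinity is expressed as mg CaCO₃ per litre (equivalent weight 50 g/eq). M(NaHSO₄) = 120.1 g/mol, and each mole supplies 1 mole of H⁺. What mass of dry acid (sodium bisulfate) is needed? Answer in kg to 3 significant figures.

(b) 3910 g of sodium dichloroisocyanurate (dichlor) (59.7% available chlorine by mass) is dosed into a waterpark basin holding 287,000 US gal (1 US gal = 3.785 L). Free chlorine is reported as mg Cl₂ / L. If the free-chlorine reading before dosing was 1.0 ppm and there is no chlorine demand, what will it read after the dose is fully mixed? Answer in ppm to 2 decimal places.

(a) 55.6 kg; (b) 3.15 ppm

(a) Volume: 52,300 US gal × 3.785 L/gal = 197,956 L.
(a) Alkalinity to neutralize: (189 − 72) = 117 mg/L as CaCO₃ × 197,956 L = 23,160 g as CaCO₃.
(a) Equivalents of H⁺ required: 23,160 ÷ 50 g/eq = 463.2 eq = 463.2 mol NaHSO₄.
(a) Mass of NaHSO₄: 463.2 × 120.1 = 55,630 g.

(b) Volume: 287,000 US gal × 3.785 L/gal = 1,086,295 L.
(b) Available chlorine delivered: 3910 g × 0.597 = 2334 g as Cl₂.
(b) Concentration rise: 2334 g / 1,086,295 L = 2.149 mg/L = 2.15 ppm.
(b) Final FC: 1.0 + 2.15 = 3.15 ppm.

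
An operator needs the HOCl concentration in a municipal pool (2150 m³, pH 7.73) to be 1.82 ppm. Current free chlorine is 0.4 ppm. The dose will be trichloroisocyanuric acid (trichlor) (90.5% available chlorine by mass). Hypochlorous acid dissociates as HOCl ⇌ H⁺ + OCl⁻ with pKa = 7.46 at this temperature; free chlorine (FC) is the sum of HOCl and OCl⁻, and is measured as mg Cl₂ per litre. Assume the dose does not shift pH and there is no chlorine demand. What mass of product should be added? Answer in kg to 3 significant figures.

11.4 kg

Volume: 2150 m³ = 2,150,000 L.
[OCl⁻]/[HOCl] = 10^(pH − pKa) = 10^(7.73 − 7.46) = 1.862; fraction as HOCl = 1/(1 + 1.862) = 0.3494.
Free chlorine required for 1.82 ppm HOCl: 1.82 / 0.3494 = 5.209 ppm.
FC to add: 5.209 − 0.4 = 4.809 mg/L as Cl₂.
Cl₂ equivalent: 4.809 mg/L × 2,150,000 L = 10,340 g.
Product at 90.5% available Cl: 10,340 / 0.905 = 11,420 g.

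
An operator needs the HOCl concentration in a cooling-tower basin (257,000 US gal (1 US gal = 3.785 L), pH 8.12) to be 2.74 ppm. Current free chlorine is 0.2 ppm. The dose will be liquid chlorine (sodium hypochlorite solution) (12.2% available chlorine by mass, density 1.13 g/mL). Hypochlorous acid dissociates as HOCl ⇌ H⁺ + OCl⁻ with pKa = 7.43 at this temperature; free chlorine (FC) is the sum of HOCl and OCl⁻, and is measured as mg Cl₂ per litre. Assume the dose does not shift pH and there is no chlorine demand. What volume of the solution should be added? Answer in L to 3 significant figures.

Volume: 257,000 US gal × 3.785 L/gal = 972,745 L.
[OCl⁻]/[HOCl] = 10^(pH − pKa) = 10^(8.12 − 7.43) = 4.898; fraction as HOCl = 1/(1 + 4.898) = 0.1696.
Free chlorine required for 2.74 ppm HOCl: 2.74 / 0.1696 = 16.16 ppm.
FC to add: 16.16 − 0.2 = 15.96 mg/L as Cl₂.
Cl₂ equivalent: 15.96 mg/L × 972,745 L = 15,520 g.
Product at 12.2% available Cl: 15,520 / 0.122 = 127,300 g.
Volume: 127,300 g ÷ 1.13 g/mL = 112,600 mL.

113 L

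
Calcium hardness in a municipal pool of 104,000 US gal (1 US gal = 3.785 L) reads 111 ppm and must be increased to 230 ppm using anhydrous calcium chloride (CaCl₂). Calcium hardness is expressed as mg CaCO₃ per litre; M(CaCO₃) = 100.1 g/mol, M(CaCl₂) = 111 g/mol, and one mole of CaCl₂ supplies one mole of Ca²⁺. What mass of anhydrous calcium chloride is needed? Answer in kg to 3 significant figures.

51.9 kg

Volume: 104,000 US gal × 3.785 L/gal = 393,640 L.
Hardness to add: (230 − 111) = 119 mg/L as CaCO₃ × 393,640 L = 46,840 g as CaCO₃.
Moles of Ca²⁺ (1 mol Ca²⁺ ≡ 1 mol CaCO₃): 46,840 / 100.1 g/mol = 468 mol.
Mass of CaCl₂: 468 × 111 = 51,940 g.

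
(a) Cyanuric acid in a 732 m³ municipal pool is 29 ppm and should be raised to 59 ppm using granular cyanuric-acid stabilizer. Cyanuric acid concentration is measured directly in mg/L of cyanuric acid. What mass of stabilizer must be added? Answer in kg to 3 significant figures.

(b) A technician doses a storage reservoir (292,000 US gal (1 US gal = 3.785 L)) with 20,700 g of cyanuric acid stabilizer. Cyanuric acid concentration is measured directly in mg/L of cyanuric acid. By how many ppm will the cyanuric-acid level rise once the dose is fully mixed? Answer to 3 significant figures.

(a) 22.0 kg; (b) 18.7 ppm

(a) Volume: 732 m³ = 732,000 L.
(a) CYA to add: (59 − 29) = 30 mg/L × 732,000 L = 21,960 g cyanuric acid.

(b) Volume: 292,000 US gal × 3.785 L/gal = 1,105,220 L.
(b) Rise: 20,700 g / 1,105,220 L × 1000 = 18.73 mg/L.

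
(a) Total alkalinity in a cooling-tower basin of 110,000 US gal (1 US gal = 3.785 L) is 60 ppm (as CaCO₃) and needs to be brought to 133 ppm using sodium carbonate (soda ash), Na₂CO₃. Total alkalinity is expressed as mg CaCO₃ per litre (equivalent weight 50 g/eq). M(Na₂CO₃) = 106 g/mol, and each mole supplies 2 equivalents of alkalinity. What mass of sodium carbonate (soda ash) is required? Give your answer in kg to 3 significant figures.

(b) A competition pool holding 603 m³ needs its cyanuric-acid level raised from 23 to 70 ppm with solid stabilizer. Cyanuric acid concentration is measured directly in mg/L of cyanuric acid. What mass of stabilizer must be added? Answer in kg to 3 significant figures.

(a) 32.2 kg; (b) 28.3 kg

(a) Volume: 110,000 US gal × 3.785 L/gal = 416,350 L.
(a) Alkalinity to add: (133 − 60) = 73 mg/L as CaCO₃ × 416,350 L = 30,390 g as CaCO₃.
(a) Equivalents: 30,390 g ÷ 50 g/eq = 607.9 eq.
(a) Each mole of Na₂CO₃ supplies 2 eq, so 607.9 / 2 = 303.9 mol.
(a) Mass: 303.9 mol × 106 g/mol = 32,220 g.

(b) Volume: 603 m³ = 603,000 L.
(b) CYA to add: (70 − 23) = 47 mg/L × 603,000 L = 28,340 g cyanuric acid.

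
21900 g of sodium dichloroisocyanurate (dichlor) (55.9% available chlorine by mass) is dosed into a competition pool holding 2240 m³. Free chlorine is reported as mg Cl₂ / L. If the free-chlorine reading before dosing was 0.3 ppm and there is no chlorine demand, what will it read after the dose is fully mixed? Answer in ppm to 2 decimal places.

Volume: 2240 m³ = 2,240,000 L.
Available chlorine delivered: 21,900 g × 0.559 = 12,240 g as Cl₂.
Concentration rise: 12,240 g / 2,240,000 L = 5.465 mg/L = 5.47 ppm.
Final FC: 0.3 + 5.47 = 5.77 ppm.

5.77 ppm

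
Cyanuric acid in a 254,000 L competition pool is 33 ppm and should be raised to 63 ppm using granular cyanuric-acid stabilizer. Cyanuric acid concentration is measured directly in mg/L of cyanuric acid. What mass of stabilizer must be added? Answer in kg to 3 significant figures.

CYA to add: (63 − 33) = 30 mg/L × 254,000 L = 7620 g cyanuric acid.

7.62 kg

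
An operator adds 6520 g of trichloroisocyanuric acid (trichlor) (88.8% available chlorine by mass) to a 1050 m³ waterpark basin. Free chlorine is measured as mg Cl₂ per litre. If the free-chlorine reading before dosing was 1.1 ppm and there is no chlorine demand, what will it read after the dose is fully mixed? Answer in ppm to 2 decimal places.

6.61 ppm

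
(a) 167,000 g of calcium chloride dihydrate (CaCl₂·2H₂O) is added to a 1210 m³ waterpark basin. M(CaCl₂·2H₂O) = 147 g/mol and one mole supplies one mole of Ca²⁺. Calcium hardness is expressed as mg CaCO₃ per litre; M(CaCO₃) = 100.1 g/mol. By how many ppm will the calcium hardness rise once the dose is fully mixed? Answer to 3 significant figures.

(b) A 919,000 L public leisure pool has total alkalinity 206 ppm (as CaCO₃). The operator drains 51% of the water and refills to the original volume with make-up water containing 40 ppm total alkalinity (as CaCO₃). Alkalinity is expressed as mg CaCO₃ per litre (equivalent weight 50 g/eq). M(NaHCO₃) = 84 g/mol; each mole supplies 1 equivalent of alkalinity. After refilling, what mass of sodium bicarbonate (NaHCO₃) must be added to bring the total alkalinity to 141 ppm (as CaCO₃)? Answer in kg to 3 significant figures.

(a) Volume: 1210 m³ = 1,210,000 L.
(a) Moles of Ca²⁺: 167,000 g ÷ 147 g/mol = 1136 mol.
(a) As CaCO₃: 1136 mol × 100.1 g/mol = 113,700 g.
(a) Rise: 113,700 g / 1,210,000 L × 1000 = 93.98 mg/L.

(b) After draining 51% and refilling: 206 × 0.49 + 40 × 0.51 = 121.34 ppm.
(b) Deficit to target: 141 − 121.34 = 19.66 mg/L.
(b) As CaCO₃: 19.66 mg/L × 919,000 L = 18,070 g; ÷ 50 g/eq ÷ 1 = 361.4 mol NaHCO₃.
(b) Mass: 361.4 × 84 = 30,350 g.

(a) 94.0 ppm; (b) 30.4 kg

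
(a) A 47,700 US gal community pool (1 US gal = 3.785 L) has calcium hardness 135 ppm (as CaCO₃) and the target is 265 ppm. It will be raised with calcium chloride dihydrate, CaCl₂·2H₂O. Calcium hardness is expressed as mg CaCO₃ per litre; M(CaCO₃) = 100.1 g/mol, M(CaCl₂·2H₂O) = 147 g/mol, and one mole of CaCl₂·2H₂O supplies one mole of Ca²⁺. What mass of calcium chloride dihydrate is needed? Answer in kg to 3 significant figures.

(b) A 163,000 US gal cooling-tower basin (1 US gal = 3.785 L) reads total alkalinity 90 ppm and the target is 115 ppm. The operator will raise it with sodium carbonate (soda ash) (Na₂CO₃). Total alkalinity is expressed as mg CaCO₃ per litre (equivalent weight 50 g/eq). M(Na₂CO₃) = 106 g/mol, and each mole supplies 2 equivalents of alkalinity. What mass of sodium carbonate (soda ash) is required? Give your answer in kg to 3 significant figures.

(a) 34.5 kg; (b) 16.3 kg

(a) Volume: 47,700 US gal × 3.785 L/gal = 180,544 L.
(a) Hardness to add: (265 − 135) = 130 mg/L as CaCO₃ × 180,544 L = 23,470 g as CaCO₃.
(a) Moles of Ca²⁺ (1 mol Ca²⁺ ≡ 1 mol CaCO₃): 23,470 / 100.1 g/mol = 234.5 mol.
(a) Mass of CaCl₂·2H₂O: 234.5 × 147 = 34,470 g.

(b) Volume: 163,000 US gal × 3.785 L/gal = 616,955 L.
(b) Alkalinity to add: (115 − 90) = 25 mg/L as CaCO₃ × 616,955 L = 15,420 g as CaCO₃.
(b) Equivalents: 15,420 g ÷ 50 g/eq = 308.5 eq.
(b) Each mole of Na₂CO₃ supplies 2 eq, so 308.5 / 2 = 154.2 mol.
(b) Mass: 154.2 mol × 106 g/mol = 16,350 g.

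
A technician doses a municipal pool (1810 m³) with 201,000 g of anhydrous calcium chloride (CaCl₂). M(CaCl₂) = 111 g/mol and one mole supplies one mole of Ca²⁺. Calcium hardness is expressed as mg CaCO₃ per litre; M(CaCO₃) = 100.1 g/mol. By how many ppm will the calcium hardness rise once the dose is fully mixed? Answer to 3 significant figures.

Volume: 1810 m³ = 1,810,000 L.
Moles of Ca²⁺: 201,000 g ÷ 111 g/mol = 1811 mol.
As CaCO₃: 1811 mol × 100.1 g/mol = 181,300 g.
Rise: 181,300 g / 1,810,000 L × 1000 = 100.1 mg/L.

100 ppm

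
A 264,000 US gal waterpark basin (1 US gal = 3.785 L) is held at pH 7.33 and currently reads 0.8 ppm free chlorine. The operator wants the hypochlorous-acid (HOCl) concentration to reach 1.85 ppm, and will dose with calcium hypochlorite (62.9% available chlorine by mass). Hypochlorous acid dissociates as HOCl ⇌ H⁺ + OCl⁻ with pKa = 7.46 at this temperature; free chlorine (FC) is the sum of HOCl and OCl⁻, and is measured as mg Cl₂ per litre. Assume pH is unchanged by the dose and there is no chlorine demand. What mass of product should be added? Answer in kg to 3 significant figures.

3.85 kg

Volume: 264,000 US gal × 3.785 L/gal = 999,240 L.
[OCl⁻]/[HOCl] = 10^(pH − pKa) = 10^(7.33 − 7.46) = 0.7413; fraction as HOCl = 1/(1 + 0.7413) = 0.5743.
Free chlorine required for 1.85 ppm HOCl: 1.85 / 0.5743 = 3.221 ppm.
FC to add: 3.221 − 0.8 = 2.421 mg/L as Cl₂.
Cl₂ equivalent: 2.421 mg/L × 999,240 L = 2420 g.
Product at 62.9% available Cl: 2420 / 0.629 = 3847 g.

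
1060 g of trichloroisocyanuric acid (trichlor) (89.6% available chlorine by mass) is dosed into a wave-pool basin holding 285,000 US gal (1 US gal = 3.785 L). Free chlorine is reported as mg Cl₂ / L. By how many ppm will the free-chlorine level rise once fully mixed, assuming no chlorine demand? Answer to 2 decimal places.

0.88 ppm

Volume: 285,000 US gal × 3.785 L/gal = 1,078,725 L.
Available chlorine delivered: 1060 g × 0.896 = 949.8 g as Cl₂.
Concentration rise: 949.8 g / 1,078,725 L = 0.8804 mg/L = 0.88 ppm.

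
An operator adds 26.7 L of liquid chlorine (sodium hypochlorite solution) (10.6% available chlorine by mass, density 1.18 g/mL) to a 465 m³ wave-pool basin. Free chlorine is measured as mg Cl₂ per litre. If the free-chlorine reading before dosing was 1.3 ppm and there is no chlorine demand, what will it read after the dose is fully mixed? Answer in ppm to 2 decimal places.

Volume: 465 m³ = 465,000 L.
Mass of solution: 26.7 L × 1000 mL/L × 1.18 g/mL = 31,510 g.
Available chlorine delivered: 31,510 g × 0.106 = 3340 g as Cl₂.
Concentration rise: 3340 g / 465,000 L = 7.182 mg/L = 7.18 ppm.
Final FC: 1.3 + 7.18 = 8.48 ppm.

8.48 ppm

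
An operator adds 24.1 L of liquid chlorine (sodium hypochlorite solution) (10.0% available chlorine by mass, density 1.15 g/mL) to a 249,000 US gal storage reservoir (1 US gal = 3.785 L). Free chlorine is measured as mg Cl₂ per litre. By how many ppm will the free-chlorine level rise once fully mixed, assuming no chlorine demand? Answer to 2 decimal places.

2.94 ppm

Volume: 249,000 US gal × 3.785 L/gal = 942,465 L.
Mass of solution: 24.1 L × 1000 mL/L × 1.15 g/mL = 27,710 g.
Available chlorine delivered: 27,710 g × 0.1 = 2772 g as Cl₂.
Concentration rise: 2772 g / 942,465 L = 2.941 mg/L = 2.94 ppm.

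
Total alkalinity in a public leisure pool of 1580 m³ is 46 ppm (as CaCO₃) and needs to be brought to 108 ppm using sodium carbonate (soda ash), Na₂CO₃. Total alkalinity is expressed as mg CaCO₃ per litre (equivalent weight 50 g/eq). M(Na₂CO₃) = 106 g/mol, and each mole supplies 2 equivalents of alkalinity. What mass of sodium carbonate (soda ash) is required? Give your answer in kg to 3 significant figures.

104 kg

Volume: 1580 m³ = 1,580,000 L.
Alkalinity to add: (108 − 46) = 62 mg/L as CaCO₃ × 1,580,000 L = 97,960 g as CaCO₃.
Equivalents: 97,960 g ÷ 50 g/eq = 1959 eq.
Each mole of Na₂CO₃ supplies 2 eq, so 1959 / 2 = 979.6 mol.
Mass: 979.6 mol × 106 g/mol = 103,800 g.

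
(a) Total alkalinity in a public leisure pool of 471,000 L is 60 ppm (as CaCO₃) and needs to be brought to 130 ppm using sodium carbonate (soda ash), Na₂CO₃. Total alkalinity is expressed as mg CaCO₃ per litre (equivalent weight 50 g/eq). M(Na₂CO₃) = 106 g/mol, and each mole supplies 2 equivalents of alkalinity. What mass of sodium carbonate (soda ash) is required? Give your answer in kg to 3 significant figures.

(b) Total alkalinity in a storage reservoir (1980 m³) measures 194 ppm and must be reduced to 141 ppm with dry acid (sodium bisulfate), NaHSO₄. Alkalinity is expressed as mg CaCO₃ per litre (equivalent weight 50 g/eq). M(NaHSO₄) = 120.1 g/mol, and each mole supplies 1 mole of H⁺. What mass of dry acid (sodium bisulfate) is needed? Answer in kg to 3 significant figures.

(a) 34.9 kg; (b) 252 kg

(a) Alkalinity to add: (130 − 60) = 70 mg/L as CaCO₃ × 471,000 L = 32,970 g as CaCO₃.
(a) Equivalents: 32,970 g ÷ 50 g/eq = 659.4 eq.
(a) Each mole of Na₂CO₃ supplies 2 eq, so 659.4 / 2 = 329.7 mol.
(a) Mass: 329.7 mol × 106 g/mol = 34,950 g.

(b) Volume: 1980 m³ = 1,980,000 L.
(b) Alkalinity to neutralize: (194 − 141) = 53 mg/L as CaCO₃ × 1,980,000 L = 104,900 g as CaCO₃.
(b) Equivalents of H⁺ required: 104,900 ÷ 50 g/eq = 2099 eq = 2099 mol NaHSO₄.
(b) Mass of NaHSO₄: 2099 × 120.1 = 252,100 g.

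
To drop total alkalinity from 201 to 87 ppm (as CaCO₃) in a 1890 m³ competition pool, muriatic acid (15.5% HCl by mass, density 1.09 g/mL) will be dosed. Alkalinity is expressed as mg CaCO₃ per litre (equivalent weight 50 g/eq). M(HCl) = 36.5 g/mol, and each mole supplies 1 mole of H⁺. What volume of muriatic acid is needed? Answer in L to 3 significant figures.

Volume: 1890 m³ = 1,890,000 L.
Alkalinity to neutralize: (201 − 87) = 114 mg/L as CaCO₃ × 1,890,000 L = 215,500 g as CaCO₃.
Equivalents of H⁺ required: 215,500 ÷ 50 g/eq = 4309 eq = 4309 mol HCl.
Mass of HCl: 4309 × 36.5 = 157,300 g.
Mass of 15.5% solution: 157,300 / 0.155 = 1,015,000 g.
Volume: 1,015,000 g ÷ 1.09 g/mL = 931,000 mL.

931 L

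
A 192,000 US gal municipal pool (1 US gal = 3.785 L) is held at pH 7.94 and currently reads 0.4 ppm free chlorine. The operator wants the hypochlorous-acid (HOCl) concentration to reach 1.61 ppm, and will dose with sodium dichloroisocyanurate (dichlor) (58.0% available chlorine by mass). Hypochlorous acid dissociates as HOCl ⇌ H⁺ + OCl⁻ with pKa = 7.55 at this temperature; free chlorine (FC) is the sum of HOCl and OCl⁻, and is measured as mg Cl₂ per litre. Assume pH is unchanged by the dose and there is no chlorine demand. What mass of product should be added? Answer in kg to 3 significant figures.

6.47 kg

Volume: 192,000 US gal × 3.785 L/gal = 726,720 L.
[OCl⁻]/[HOCl] = 10^(pH − pKa) = 10^(7.94 − 7.55) = 2.455; fraction as HOCl = 1/(1 + 2.455) = 0.2895.
Free chlorine required for 1.61 ppm HOCl: 1.61 / 0.2895 = 5.562 ppm.
FC to add: 5.562 − 0.4 = 5.162 mg/L as Cl₂.
Cl₂ equivalent: 5.162 mg/L × 726,720 L = 3751 g.
Product at 58.0% available Cl: 3751 / 0.58 = 6468 g.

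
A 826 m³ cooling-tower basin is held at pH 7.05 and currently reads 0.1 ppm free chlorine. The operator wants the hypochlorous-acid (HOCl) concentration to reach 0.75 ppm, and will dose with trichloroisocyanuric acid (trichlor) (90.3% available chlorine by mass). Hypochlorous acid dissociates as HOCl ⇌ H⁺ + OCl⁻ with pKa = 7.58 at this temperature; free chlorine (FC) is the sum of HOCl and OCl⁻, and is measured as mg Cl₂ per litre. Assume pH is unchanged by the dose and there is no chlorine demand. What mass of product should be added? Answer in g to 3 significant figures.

797 g

Volume: 826 m³ = 826,000 L.
[OCl⁻]/[HOCl] = 10^(pH − pKa) = 10^(7.05 − 7.58) = 0.2951; fraction as HOCl = 1/(1 + 0.2951) = 0.7721.
Free chlorine required for 0.75 ppm HOCl: 0.75 / 0.7721 = 0.9713 ppm.
FC to add: 0.9713 − 0.1 = 0.8713 mg/L as Cl₂.
Cl₂ equivalent: 0.8713 mg/L × 826,000 L = 719.7 g.
Product at 90.3% available Cl: 719.7 / 0.903 = 797 g.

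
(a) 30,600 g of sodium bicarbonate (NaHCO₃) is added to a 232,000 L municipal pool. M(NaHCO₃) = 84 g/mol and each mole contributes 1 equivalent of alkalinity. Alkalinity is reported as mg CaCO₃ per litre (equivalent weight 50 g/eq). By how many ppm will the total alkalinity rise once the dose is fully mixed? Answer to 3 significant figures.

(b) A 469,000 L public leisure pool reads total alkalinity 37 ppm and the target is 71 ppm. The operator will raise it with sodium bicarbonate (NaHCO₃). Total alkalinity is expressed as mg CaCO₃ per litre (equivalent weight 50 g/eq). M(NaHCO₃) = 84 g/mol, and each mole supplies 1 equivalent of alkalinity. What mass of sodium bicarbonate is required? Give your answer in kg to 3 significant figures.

(a) Moles of NaHCO₃: 30,600 g ÷ 84 g/mol = 364.3 mol → 364.3 eq of alkalinity.
(a) As CaCO₃: 364.3 eq × 50 g/eq = 18,210 g.
(a) Rise: 18,210 g / 232,000 L × 1000 = 78.51 mg/L.

(b) Alkalinity to add: (71 − 37) = 34 mg/L as CaCO₃ × 469,000 L = 15,950 g as CaCO₃.
(b) Equivalents: 15,950 g ÷ 50 g/eq = 318.9 eq.
(b) NaHCO₃ supplies 1 eq per mole → 318.9 mol.
(b) Mass: 318.9 mol × 84 g/mol = 26,790 g.

(a) 78.5 ppm; (b) 26.8 kg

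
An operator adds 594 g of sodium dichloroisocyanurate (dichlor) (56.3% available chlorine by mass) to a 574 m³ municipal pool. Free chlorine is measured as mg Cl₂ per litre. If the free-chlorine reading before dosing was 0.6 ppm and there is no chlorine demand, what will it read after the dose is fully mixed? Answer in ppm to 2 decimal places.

1.18 ppm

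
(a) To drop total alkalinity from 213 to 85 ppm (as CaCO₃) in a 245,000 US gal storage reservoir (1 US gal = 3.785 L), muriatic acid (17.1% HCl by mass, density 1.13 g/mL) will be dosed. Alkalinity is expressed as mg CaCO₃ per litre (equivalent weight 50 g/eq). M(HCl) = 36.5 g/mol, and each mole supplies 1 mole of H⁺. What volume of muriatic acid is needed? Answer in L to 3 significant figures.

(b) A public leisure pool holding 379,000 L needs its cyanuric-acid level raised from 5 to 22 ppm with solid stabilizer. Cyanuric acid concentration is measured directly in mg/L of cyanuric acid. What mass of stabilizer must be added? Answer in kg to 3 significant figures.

(a) Volume: 245,000 US gal × 3.785 L/gal = 927,325 L.
(a) Alkalinity to neutralize: (213 − 85) = 128 mg/L as CaCO₃ × 927,325 L = 118,700 g as CaCO₃.
(a) Equivalents of H⁺ required: 118,700 ÷ 50 g/eq = 2374 eq = 2374 mol HCl.
(a) Mass of HCl: 2374 × 36.5 = 86,650 g.
(a) Mass of 17.1% solution: 86,650 / 0.171 = 506,700 g.
(a) Volume: 506,700 g ÷ 1.13 g/mL = 448,400 mL.

(b) CYA to add: (22 − 5) = 17 mg/L × 379,000 L = 6443 g cyanuric acid.

(a) 448 L; (b) 6.44 kg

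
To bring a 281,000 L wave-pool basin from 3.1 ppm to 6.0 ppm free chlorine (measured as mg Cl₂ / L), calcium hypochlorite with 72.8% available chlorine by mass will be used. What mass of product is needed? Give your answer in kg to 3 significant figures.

1.12 kg

Chlorine deficit: 6.0 − 3.1 = 2.9 ppm = 2.9 mg/L as Cl₂.
Cl₂ equivalent needed: 2.9 mg/L × 281,000 L = 814,900 mg = 814.9 g.
Product at 72.8% available chlorine: 814.9 / 0.728 = 1119 g.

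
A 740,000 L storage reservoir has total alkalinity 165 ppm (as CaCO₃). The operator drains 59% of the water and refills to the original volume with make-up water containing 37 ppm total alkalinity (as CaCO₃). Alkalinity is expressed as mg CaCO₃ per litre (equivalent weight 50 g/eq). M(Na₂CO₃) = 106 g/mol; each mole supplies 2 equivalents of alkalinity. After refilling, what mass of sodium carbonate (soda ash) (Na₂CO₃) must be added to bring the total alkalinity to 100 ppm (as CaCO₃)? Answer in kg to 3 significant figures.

8.25 kg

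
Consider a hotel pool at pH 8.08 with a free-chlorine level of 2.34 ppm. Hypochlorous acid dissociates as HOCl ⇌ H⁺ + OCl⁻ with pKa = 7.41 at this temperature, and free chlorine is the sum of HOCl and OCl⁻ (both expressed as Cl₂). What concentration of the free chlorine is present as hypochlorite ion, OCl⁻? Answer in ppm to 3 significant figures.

1.93 ppm

[OCl⁻]/[HOCl] = 10^(pH − pKa) = 10^(8.08 − 7.41) = 10^0.67 = 4.677.
Fraction as HOCl = 1 / (1 + 4.677) = 0.1761.
OCl⁻ = (1 − 0.1761) × 2.34 ppm = 1.928 ppm.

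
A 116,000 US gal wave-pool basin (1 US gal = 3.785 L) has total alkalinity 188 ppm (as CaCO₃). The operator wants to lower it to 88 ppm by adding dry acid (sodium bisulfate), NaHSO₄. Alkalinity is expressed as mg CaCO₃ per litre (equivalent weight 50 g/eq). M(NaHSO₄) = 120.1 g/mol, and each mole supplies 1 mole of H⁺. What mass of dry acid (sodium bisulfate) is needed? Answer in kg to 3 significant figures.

Volume: 116,000 US gal × 3.785 L/gal = 439,060 L.
Alkalinity to neutralize: (188 − 88) = 100 mg/L as CaCO₃ × 439,060 L = 43,910 g as CaCO₃.
Equivalents of H⁺ required: 43,910 ÷ 50 g/eq = 878.1 eq = 878.1 mol NaHSO₄.
Mass of NaHSO₄: 878.1 × 120.1 = 105,500 g.

105 kg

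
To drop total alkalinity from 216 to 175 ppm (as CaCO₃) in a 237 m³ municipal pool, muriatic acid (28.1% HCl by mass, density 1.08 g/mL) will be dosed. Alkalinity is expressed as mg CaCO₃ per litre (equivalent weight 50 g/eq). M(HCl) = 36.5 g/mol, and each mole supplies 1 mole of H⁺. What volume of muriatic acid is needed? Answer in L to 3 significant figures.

Volume: 237 m³ = 237,000 L.
Alkalinity to neutralize: (216 − 175) = 41 mg/L as CaCO₃ × 237,000 L = 9717 g as CaCO₃.
Equivalents of H⁺ required: 9717 ÷ 50 g/eq = 194.3 eq = 194.3 mol HCl.
Mass of HCl: 194.3 × 36.5 = 7093 g.
Mass of 28.1% solution: 7093 / 0.281 = 25,240 g.
Volume: 25,240 g ÷ 1.08 g/mL = 23,370 mL.

23.4 L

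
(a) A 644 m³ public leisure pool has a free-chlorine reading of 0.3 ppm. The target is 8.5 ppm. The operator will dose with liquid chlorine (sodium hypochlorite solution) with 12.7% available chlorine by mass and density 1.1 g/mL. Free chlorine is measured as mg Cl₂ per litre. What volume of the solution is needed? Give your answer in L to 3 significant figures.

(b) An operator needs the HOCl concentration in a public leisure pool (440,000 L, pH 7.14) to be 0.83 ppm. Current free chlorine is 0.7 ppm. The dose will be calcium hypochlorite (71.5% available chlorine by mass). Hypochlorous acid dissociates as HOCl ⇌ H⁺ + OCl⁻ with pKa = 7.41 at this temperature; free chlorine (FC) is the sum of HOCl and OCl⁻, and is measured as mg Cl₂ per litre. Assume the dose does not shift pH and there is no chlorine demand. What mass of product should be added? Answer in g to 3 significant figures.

(a) 37.8 L; (b) 354 g

(a) Volume: 644 m³ = 644,000 L.
(a) Chlorine deficit: 8.5 − 0.3 = 8.2 ppm = 8.2 mg/L as Cl₂.
(a) Cl₂ equivalent needed: 8.2 mg/L × 644,000 L = 5,281,000 mg = 5281 g.
(a) Product at 12.7% available chlorine: 5281 / 0.127 = 41,580 g.
(a) Volume at density 1.1 g/mL: 41,580 g ÷ 1.1 g/mL = 37,800 mL.

(b) [OCl⁻]/[HOCl] = 10^(pH − pKa) = 10^(7.14 − 7.41) = 0.537; fraction as HOCl = 1/(1 + 0.537) = 0.6506.
(b) Free chlorine required for 0.83 ppm HOCl: 0.83 / 0.6506 = 1.276 ppm.
(b) FC to add: 1.276 − 0.7 = 0.5757 mg/L as Cl₂.
(b) Cl₂ equivalent: 0.5757 mg/L × 440,000 L = 253.3 g.
(b) Product at 71.5% available Cl: 253.3 / 0.715 = 354.3 g.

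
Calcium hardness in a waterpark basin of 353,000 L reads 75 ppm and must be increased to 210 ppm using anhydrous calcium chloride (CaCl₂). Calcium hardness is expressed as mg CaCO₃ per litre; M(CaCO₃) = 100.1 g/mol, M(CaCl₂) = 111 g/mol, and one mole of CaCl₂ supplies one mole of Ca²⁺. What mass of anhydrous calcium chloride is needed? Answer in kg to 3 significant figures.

Hardness to add: (210 − 75) = 135 mg/L as CaCO₃ × 353,000 L = 47,660 g as CaCO₃.
Moles of Ca²⁺ (1 mol Ca²⁺ ≡ 1 mol CaCO₃): 47,660 / 100.1 g/mol = 476.1 mol.
Mass of CaCl₂: 476.1 × 111 = 52,840 g.

52.8 kg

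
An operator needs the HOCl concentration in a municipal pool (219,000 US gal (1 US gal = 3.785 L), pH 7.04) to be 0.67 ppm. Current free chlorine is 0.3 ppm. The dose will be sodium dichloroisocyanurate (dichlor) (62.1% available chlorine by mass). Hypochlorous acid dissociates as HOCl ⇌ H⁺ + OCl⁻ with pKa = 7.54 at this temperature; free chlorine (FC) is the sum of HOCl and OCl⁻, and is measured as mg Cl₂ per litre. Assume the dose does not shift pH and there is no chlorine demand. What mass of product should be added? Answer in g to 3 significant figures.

777 g

Volume: 219,000 US gal × 3.785 L/gal = 828,915 L.
[OCl⁻]/[HOCl] = 10^(pH − pKa) = 10^(7.04 − 7.54) = 0.3162; fraction as HOCl = 1/(1 + 0.3162) = 0.7597.
Free chlorine required for 0.67 ppm HOCl: 0.67 / 0.7597 = 0.8819 ppm.
FC to add: 0.8819 − 0.3 = 0.5819 mg/L as Cl₂.
Cl₂ equivalent: 0.5819 mg/L × 828,915 L = 482.3 g.
Product at 62.1% available Cl: 482.3 / 0.621 = 776.7 g.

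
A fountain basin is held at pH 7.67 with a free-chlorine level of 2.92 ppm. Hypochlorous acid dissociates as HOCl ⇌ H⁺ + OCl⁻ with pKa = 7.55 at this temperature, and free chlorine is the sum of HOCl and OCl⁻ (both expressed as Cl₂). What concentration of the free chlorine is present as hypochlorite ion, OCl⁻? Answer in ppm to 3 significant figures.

[OCl⁻]/[HOCl] = 10^(pH − pKa) = 10^(7.67 − 7.55) = 10^0.12 = 1.318.
Fraction as HOCl = 1 / (1 + 1.318) = 0.4314.
OCl⁻ = (1 − 0.4314) × 2.92 ppm = 1.66 ppm.

1.66 ppm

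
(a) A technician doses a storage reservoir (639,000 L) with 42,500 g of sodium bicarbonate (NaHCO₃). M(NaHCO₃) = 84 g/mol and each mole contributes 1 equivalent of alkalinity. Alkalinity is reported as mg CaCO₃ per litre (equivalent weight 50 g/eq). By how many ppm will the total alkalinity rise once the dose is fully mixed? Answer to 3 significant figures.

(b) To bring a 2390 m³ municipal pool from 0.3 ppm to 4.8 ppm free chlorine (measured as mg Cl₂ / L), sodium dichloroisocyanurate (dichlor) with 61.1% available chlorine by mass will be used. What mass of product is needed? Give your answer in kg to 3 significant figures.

(a) 39.6 ppm; (b) 17.6 kg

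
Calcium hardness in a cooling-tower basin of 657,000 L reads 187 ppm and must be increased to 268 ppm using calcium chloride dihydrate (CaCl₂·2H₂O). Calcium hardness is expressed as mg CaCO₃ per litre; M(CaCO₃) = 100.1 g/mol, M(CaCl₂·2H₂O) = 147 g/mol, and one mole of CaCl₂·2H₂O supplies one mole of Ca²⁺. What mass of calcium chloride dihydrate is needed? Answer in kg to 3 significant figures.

78.2 kg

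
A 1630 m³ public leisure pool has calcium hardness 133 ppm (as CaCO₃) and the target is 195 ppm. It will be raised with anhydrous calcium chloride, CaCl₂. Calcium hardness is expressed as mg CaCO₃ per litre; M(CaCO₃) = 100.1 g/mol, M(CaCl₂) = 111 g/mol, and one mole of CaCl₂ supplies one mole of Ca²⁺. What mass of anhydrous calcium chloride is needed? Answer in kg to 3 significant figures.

Volume: 1630 m³ = 1,630,000 L.
Hardness to add: (195 − 133) = 62 mg/L as CaCO₃ × 1,630,000 L = 101,100 g as CaCO₃.
Moles of Ca²⁺ (1 mol Ca²⁺ ≡ 1 mol CaCO₃): 101,100 / 100.1 g/mol = 1010 mol.
Mass of CaCl₂: 1010 × 111 = 112,100 g.

112 kg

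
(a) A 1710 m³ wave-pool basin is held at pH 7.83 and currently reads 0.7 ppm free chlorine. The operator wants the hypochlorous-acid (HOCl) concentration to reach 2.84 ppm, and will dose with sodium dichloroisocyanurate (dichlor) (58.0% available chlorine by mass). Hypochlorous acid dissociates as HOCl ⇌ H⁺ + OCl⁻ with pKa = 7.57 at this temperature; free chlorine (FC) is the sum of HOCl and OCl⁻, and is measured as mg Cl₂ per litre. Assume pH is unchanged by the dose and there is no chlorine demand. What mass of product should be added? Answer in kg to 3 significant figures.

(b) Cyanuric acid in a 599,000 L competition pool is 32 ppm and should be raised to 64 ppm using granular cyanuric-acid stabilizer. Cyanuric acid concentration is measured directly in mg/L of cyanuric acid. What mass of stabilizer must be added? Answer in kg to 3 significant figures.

(a) 21.5 kg; (b) 19.2 kg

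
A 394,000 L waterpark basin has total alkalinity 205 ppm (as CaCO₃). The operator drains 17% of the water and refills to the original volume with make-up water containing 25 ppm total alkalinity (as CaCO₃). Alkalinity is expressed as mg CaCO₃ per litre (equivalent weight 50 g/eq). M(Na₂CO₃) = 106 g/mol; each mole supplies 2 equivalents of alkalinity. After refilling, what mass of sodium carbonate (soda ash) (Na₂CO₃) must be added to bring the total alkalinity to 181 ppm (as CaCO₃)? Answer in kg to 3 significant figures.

2.76 kg

After draining 17% and refilling: 205 × 0.83 + 25 × 0.17 = 174.4 ppm.
Deficit to target: 181 − 174.4 = 6.6 mg/L.
As CaCO₃: 6.6 mg/L × 394,000 L = 2600 g; ÷ 50 g/eq ÷ 2 = 26 mol Na₂CO₃.
Mass: 26 × 106 = 2756 g.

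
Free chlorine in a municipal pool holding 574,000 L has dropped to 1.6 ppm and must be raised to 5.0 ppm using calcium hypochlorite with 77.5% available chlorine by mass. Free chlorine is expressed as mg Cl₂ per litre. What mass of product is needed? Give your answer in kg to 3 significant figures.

Chlorine deficit: 5.0 − 1.6 = 3.4 ppm = 3.4 mg/L as Cl₂.
Cl₂ equivalent needed: 3.4 mg/L × 574,000 L = 1,952,000 mg = 1952 g.
Product at 77.5% available chlorine: 1952 / 0.775 = 2518 g.

2.52 kg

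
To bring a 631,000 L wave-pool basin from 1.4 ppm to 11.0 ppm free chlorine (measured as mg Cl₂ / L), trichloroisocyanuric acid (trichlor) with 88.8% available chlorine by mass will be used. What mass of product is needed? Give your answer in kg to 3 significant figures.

Chlorine deficit: 11.0 − 1.4 = 9.6 ppm = 9.6 mg/L as Cl₂.
Cl₂ equivalent needed: 9.6 mg/L × 631,000 L = 6,058,000 mg = 6058 g.
Product at 88.8% available chlorine: 6058 / 0.888 = 6822 g.

6.82 kg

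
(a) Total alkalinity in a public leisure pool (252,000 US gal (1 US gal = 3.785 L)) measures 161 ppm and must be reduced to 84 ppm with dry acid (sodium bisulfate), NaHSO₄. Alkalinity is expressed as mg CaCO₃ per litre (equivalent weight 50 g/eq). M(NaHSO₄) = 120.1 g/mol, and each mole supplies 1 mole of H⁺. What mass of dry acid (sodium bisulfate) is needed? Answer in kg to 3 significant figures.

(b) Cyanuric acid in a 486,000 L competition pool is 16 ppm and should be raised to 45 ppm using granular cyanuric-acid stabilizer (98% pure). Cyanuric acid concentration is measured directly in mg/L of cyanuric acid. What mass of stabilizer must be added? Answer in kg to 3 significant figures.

(a) 176 kg; (b) 14.4 kg

(a) Volume: 252,000 US gal × 3.785 L/gal = 953,820 L.
(a) Alkalinity to neutralize: (161 − 84) = 77 mg/L as CaCO₃ × 953,820 L = 73,440 g as CaCO₃.
(a) Equivalents of H⁺ required: 73,440 ÷ 50 g/eq = 1469 eq = 1469 mol NaHSO₄.
(a) Mass of NaHSO₄: 1469 × 120.1 = 176,400 g.

(b) CYA to add: (45 − 16) = 29 mg/L × 486,000 L = 14,090 g cyanuric acid.
(b) At 98% purity: 14,090 / 0.98 = 14,380 g product.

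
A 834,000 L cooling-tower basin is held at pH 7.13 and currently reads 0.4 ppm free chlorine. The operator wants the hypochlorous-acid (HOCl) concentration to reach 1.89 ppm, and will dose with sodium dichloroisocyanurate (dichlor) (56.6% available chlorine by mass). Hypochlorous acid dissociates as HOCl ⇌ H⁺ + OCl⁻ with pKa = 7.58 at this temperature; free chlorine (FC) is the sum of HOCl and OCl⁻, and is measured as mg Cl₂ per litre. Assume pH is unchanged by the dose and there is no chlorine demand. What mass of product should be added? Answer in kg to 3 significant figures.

3.18 kg

[OCl⁻]/[HOCl] = 10^(pH − pKa) = 10^(7.13 − 7.58) = 0.3548; fraction as HOCl = 1/(1 + 0.3548) = 0.7381.
Free chlorine required for 1.89 ppm HOCl: 1.89 / 0.7381 = 2.561 ppm.
FC to add: 2.561 − 0.4 = 2.161 mg/L as Cl₂.
Cl₂ equivalent: 2.161 mg/L × 834,000 L = 1802 g.
Product at 56.6% available Cl: 1802 / 0.566 = 3184 g.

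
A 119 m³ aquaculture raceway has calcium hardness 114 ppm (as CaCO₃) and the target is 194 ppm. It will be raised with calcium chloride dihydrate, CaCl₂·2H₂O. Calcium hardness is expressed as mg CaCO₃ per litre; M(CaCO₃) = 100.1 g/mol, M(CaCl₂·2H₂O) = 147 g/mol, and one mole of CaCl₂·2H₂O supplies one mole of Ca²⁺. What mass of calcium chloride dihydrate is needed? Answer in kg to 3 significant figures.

Volume: 119 m³ = 119,000 L.
Hardness to add: (194 − 114) = 80 mg/L as CaCO₃ × 119,000 L = 9520 g as CaCO₃.
Moles of Ca²⁺ (1 mol Ca²⁺ ≡ 1 mol CaCO₃): 9520 / 100.1 g/mol = 95.1 mol.
Mass of CaCl₂·2H₂O: 95.1 × 147 = 13,980 g.

14.0 kg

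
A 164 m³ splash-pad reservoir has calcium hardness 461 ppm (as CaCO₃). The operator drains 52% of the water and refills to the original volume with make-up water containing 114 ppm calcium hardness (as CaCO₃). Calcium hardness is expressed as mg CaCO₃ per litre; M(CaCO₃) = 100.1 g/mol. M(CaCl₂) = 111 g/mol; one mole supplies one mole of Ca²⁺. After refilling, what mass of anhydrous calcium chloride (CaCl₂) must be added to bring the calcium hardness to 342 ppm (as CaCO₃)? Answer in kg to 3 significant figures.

11.2 kg

Volume: 164 m³ = 164,000 L.
After draining 52% and refilling: 461 × 0.48 + 114 × 0.52 = 280.56 ppm.
Deficit to target: 342 − 280.56 = 61.44 mg/L.
As CaCO₃: 61.44 mg/L × 164,000 L = 10,080 g; ÷ 100.1 = 100.7 mol Ca²⁺.
Mass: 100.7 × 111 = 11,170 g.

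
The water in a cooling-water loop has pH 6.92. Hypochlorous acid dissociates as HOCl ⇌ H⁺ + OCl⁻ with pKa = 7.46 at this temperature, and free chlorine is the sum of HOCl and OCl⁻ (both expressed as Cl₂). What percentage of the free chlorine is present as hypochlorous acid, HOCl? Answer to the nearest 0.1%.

77.6%

[OCl⁻]/[HOCl] = 10^(pH − pKa) = 10^(6.92 − 7.46) = 10^-0.54 = 0.2884.
Fraction as HOCl = 1 / (1 + 0.2884) = 0.7762.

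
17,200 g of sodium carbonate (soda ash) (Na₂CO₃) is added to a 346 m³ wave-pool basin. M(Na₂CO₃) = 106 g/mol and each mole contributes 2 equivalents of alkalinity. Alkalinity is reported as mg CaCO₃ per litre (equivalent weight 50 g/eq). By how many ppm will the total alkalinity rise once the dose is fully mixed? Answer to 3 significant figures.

Volume: 346 m³ = 346,000 L.
Moles of Na₂CO₃: 17,200 g ÷ 106 g/mol = 162.3 mol → 324.5 eq of alkalinity.
As CaCO₃: 324.5 eq × 50 g/eq = 16,230 g.
Rise: 16,230 g / 346,000 L × 1000 = 46.9 mg/L.

46.9 ppm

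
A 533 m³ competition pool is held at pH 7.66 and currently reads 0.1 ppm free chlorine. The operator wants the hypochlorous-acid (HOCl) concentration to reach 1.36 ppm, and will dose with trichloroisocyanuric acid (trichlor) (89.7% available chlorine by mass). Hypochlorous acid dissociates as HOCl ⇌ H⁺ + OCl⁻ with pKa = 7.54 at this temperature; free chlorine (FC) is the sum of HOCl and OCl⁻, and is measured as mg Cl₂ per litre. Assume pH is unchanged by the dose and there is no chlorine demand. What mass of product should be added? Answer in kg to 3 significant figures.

Volume: 533 m³ = 533,000 L.
[OCl⁻]/[HOCl] = 10^(pH − pKa) = 10^(7.66 − 7.54) = 1.318; fraction as HOCl = 1/(1 + 1.318) = 0.4314.
Free chlorine required for 1.36 ppm HOCl: 1.36 / 0.4314 = 3.153 ppm.
FC to add: 3.153 − 0.1 = 3.053 mg/L as Cl₂.
Cl₂ equivalent: 3.053 mg/L × 533,000 L = 1627 g.
Product at 89.7% available Cl: 1627 / 0.897 = 1814 g.

1.81 kg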